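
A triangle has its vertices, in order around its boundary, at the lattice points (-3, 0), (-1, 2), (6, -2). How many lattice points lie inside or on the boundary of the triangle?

Using the shoelace formula, 2A = |((-3)·2 − (-1)·0) + ((-1)·(-2) − 6·2) + (6·0 − (-3)·(-2))| = 22, so the area is 11.
The number of boundary lattice points is Σ gcd(|Δx|,|Δy|) = gcd(2,2) + gcd(7,4) + gcd(9,2) = 2+1+1 = 4.
Pick's theorem gives I = A − B/2 + 1 = 11 − 4/2 + 1 = 10, so the closed region contains I + B = 10 + 4 = 14 lattice points.

14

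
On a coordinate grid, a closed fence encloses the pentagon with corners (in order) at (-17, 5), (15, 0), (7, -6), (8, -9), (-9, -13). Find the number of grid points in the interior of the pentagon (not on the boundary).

Using the shoelace formula, 2A = |[(-17)·0 − 15·5] + [15·(-6) − 7·0] + [7·(-9) − 8·(-6)] + [8·(-13) − (-9)·(-9)] + [(-9)·5 − (-17)·(-13)]| = 631, so the area is 631/2.
The number of boundary lattice points is Σ gcd(|Δx|,|Δy|) = gcd(32,5) + gcd(8,6) + gcd(1,3) + gcd(17,4) + gcd(8,18) = 1+2+1+1+2 = 7.
Pick's theorem gives I = A − B/2 + 1 = 631/2 − 7/2 + 1 = 313.

313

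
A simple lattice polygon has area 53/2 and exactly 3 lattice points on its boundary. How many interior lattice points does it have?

26

From Pick's theorem, I = A − B/2 + 1 = 53/2 − 3/2 + 1 = 26.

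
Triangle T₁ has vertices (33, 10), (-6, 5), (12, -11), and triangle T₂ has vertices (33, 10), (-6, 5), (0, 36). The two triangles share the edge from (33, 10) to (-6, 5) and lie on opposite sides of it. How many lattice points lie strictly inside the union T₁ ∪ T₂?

The union is the simple quadrilateral with vertices (33, 10), (12, -11), (-6, 5), (0, 36) in order.
The shoelace formula gives twice the area as |[33·(-11) − 12·10] + [12·5 − (-6)·(-11)] + [(-6)·36 − 0·5] + [0·10 − 33·36]| = 1893, so the area is 1893/2.
Summing gcd(|Δx|,|Δy|) over the edges gives the boundary count: gcd(21,21) + gcd(18,16) + gcd(6,31) + gcd(33,26) = 21+2+1+1 = 25.
By Pick's theorem I = A − B/2 + 1 = 1893/2 − 25/2 + 1 = 935.

935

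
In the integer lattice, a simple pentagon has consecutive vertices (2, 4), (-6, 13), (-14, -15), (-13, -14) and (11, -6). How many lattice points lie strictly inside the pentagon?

299

By the shoelace formula, twice the signed area is |[2·13 − (-6)·4] + [(-6)·(-15) − (-14)·13] + [(-14)·(-14) − (-13)·(-15)] + [(-13)·(-6) − 11·(-14)] + [11·4 − 2·(-6)]| = 611, so the area is 305.5.
Along each edge there are gcd(|Δx|,|Δy|)+1 lattice points, so counting each shared vertex once the boundary has gcd(8,9) + gcd(8,28) + gcd(1,1) + gcd(24,8) + gcd(9,10) = 1+4+1+8+1 = 15.
Pick's theorem gives I = A − B/2 + 1 = 305.5 − 15/2 + 1 = 299.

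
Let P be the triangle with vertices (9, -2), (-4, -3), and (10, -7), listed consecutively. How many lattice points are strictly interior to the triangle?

By the shoelace formula, twice the signed area is |[9·(-3) − (-4)·(-2)] + [(-4)·(-7) − 10·(-3)] + [10·(-2) − 9·(-7)]| = 66, so the area is 33.
The number of boundary lattice points is Σ gcd(|Δx|,|Δy|) = gcd(13,1) + gcd(14,4) + gcd(1,5) = 1+2+1 = 4.
Pick's theorem gives I = A − B/2 + 1 = 33 − 4/2 + 1 = 32.

32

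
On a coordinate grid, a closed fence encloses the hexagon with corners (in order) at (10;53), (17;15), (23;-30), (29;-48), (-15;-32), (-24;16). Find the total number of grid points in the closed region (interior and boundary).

Using the shoelace formula, 2A = |(10·15 − 17·53) + (17·(-30) − 23·15) + (23·(-48) − 29·(-30)) + (29·(-32) − (-15)·(-48)) + ((-15)·16 − (-24)·(-32)) + ((-24)·53 − 10·16)| = 5928, so the area is 2964.
The number of boundary lattice points is Σ gcd(|Δx|,|Δy|) = gcd(7,38) + gcd(6,45) + gcd(6,18) + gcd(44,16) + gcd(9,48) + gcd(34,37) = 1+3+6+4+3+1 = 18.
Pick's theorem gives I = A − B/2 + 1 = 2964 − 18/2 + 1 = 2956, so the closed region contains I + B = 2956 + 18 = 2974 lattice points.

2974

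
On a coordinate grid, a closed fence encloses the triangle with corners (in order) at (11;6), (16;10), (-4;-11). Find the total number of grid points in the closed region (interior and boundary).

15

Using the shoelace formula, 2A = |(11·10 − 16·6) + (16·(-11) − (-4)·10) + ((-4)·6 − 11·(-11))| = 25, so the area is 12.5.
Summing gcd(|Δx|,|Δy|) over the edges gives the boundary count: gcd(5,4) + gcd(20,21) + gcd(15,17) = 1+1+1 = 3.
Pick's theorem gives I = A − B/2 + 1 = 12.5 − 3/2 + 1 = 12, so the closed region contains I + B = 12 + 3 = 15 lattice points.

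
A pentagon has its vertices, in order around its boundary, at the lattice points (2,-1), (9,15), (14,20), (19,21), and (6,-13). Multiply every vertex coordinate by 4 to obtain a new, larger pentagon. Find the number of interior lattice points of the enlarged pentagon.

By the shoelace formula, twice the signed area is |[2·15 − 9·(-1)] + [9·20 − 14·15] + [14·21 − 19·20] + [19·(-13) − 6·21] + [6·(-1) − 2·(-13)]| = 430, so the area is 215.
Along each edge there are gcd(|Δx|,|Δy|)+1 lattice points, so counting each shared vertex once the boundary has gcd(7,16) + gcd(5,5) + gcd(5,1) + gcd(13,34) + gcd(4,12) = 1+5+1+1+4 = 12.
Scaling by 4 multiplies the area by 4² = 16 (so the new area is 3440) and multiplies the boundary lattice-point count by 4, giving 48.
By Pick's theorem, the interior count of the dilated polygon is 3440 − 48/2 + 1 = 3417.

3417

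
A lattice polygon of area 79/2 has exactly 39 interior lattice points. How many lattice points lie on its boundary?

Pick's theorem gives A = I + B/2 − 1, so B = 2(A − I + 1) = 2(79/2 − 39 + 1) = 3.

3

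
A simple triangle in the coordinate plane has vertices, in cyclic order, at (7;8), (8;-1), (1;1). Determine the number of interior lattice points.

Using the shoelace formula, 2A = |[7·(-1) − 8·8] + [8·1 − 1·(-1)] + [1·8 − 7·1]| = 61, so the area is 61/2.
The number of boundary lattice points is Σ gcd(|Δx|,|Δy|) = gcd(1,9) + gcd(7,2) + gcd(6,7) = 1+1+1 = 3.
Pick's theorem gives I = A − B/2 + 1 = 61/2 − 3/2 + 1 = 30.

30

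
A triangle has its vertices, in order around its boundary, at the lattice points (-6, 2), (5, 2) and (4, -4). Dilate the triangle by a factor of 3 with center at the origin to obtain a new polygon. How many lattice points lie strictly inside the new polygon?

By the shoelace formula, twice the signed area is |((-6)·2 − 5·2) + (5·(-4) − 4·2) + (4·2 − (-6)·(-4))| = 66, so the area is 33.
Along each edge there are gcd(|Δx|,|Δy|)+1 lattice points, so counting each shared vertex once the boundary has gcd(11,0) + gcd(1,6) + gcd(10,6) = 11+1+2 = 14.
Scaling by 3 multiplies the area by 3² = 9 (so the new area is 297) and multiplies the boundary lattice-point count by 3, giving 42.
By Pick's theorem, the interior count of the dilated polygon is 297 − 42/2 + 1 = 277.

277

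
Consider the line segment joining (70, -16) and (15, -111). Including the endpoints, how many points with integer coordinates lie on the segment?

6

The number of lattice points on a segment between lattice points is gcd(|Δx|,|Δy|) + 1 = gcd(55,95) + 1 = 5 + 1 = 6.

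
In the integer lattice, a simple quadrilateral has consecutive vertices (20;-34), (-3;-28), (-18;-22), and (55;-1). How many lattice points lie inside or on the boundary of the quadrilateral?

The shoelace formula gives twice the area as |(20·(-28) − (-3)·(-34)) + ((-3)·(-22) − (-18)·(-28)) + ((-18)·(-1) − 55·(-22)) + (55·(-34) − 20·(-1))| = 1722, so the area is 861.
Summing gcd(|Δx|,|Δy|) over the edges gives the boundary count: gcd(23,6) + gcd(15,6) + gcd(73,21) + gcd(35,33) = 1+3+1+1 = 6.
Pick's theorem gives I = A − B/2 + 1 = 861 − 6/2 + 1 = 859, so the closed region contains I + B = 859 + 6 = 865 lattice points.

865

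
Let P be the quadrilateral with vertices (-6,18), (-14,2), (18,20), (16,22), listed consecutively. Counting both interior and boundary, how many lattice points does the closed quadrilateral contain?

Using the shoelace formula, 2A = |((-6)·2 − (-14)·18) + ((-14)·20 − 18·2) + (18·22 − 16·20) + (16·18 − (-6)·22)| = 420, so the area is 210.
Along each edge there are gcd(|Δx|,|Δy|)+1 lattice points, so counting each shared vertex once the boundary has gcd(8,16) + gcd(32,18) + gcd(2,2) + gcd(22,4) = 8+2+2+2 = 14.
Pick's theorem gives I = A − B/2 + 1 = 210 − 14/2 + 1 = 204, so the closed region contains I + B = 204 + 14 = 218 lattice points.

218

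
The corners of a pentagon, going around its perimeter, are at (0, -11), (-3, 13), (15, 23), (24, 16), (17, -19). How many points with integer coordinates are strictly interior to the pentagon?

The shoelace formula gives twice the area as |[0·13 − (-3)·(-11)] + [(-3)·23 − 15·13] + [15·16 − 24·23] + [24·(-19) − 17·16] + [17·(-11) − 0·(-19)]| = 1524, so the area is 762.
Along each edge there are gcd(|Δx|,|Δy|)+1 lattice points, so counting each shared vertex once the boundary has gcd(3,24) + gcd(18,10) + gcd(9,7) + gcd(7,35) + gcd(17,8) = 3+2+1+7+1 = 14.
By Pick's theorem A = I + B/2 − 1, so I = 762 − 14/2 + 1 = 756.

756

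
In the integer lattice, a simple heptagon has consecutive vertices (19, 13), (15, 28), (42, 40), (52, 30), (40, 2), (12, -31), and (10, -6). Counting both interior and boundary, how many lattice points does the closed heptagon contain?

1480

The shoelace formula gives twice the area as |(19·28 − 15·13) + (15·40 − 42·28) + (42·30 − 52·40) + (52·2 − 40·30) + (40·(-31) − 12·2) + (12·(-6) − 10·(-31)) + (10·13 − 19·(-6))| = 2937, so the area is 2937/2.
The number of boundary lattice points is Σ gcd(|Δx|,|Δy|) = gcd(4,15) + gcd(27,12) + gcd(10,10) + gcd(12,28) + gcd(28,33) + gcd(2,25) + gcd(9,19) = 1+3+10+4+1+1+1 = 21.
Pick's theorem gives I = A − B/2 + 1 = 2937/2 − 21/2 + 1 = 1459, so the closed region contains I + B = 1459 + 21 = 1480 lattice points.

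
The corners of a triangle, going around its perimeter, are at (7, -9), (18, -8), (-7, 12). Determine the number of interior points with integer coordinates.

117

By the shoelace formula, twice the signed area is |[7·(-8) − 18·(-9)] + [18·12 − (-7)·(-8)] + [(-7)·(-9) − 7·12]| = 245, so the area is 245/2.
Along each edge there are gcd(|Δx|,|Δy|)+1 lattice points, so counting each shared vertex once the boundary has gcd(11,1) + gcd(25,20) + gcd(14,21) = 1+5+7 = 13.
Pick's theorem gives I = A − B/2 + 1 = 245/2 − 13/2 + 1 = 117.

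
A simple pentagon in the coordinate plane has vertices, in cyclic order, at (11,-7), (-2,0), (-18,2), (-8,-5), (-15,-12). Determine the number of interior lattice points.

168

By the shoelace formula, twice the signed area is |[11·0 − (-2)·(-7)] + [(-2)·2 − (-18)·0] + [(-18)·(-5) − (-8)·2] + [(-8)·(-12) − (-15)·(-5)] + [(-15)·(-7) − 11·(-12)]| = 346, so the area is 173.
The number of boundary lattice points is Σ gcd(|Δx|,|Δy|) = gcd(13,7) + gcd(16,2) + gcd(10,7) + gcd(7,7) + gcd(26,5) = 1+2+1+7+1 = 12.
Pick's theorem gives I = A − B/2 + 1 = 173 − 12/2 + 1 = 168.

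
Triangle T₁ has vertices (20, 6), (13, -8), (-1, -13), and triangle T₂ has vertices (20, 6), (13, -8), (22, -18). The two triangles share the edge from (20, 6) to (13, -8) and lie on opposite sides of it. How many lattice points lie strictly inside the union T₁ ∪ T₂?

The union is the simple quadrilateral with vertices (20, 6), (-1, -13), (13, -8), (22, -18) in order.
By the shoelace formula, twice the signed area is |[20·(-13) − (-1)·6] + [(-1)·(-8) − 13·(-13)] + [13·(-18) − 22·(-8)] + [22·6 − 20·(-18)]| = 357, so the area is 178.5.
The number of boundary lattice points is Σ gcd(|Δx|,|Δy|) = gcd(21,19) + gcd(14,5) + gcd(9,10) + gcd(2,24) = 1+1+1+2 = 5.
By Pick's theorem I = A − B/2 + 1 = 178.5 − 5/2 + 1 = 177.

177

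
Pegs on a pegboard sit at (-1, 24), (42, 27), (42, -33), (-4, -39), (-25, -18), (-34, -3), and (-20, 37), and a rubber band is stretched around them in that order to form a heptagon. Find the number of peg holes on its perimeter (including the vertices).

The number of boundary lattice points is Σ gcd(|Δx|,|Δy|) = gcd(43,3) + gcd(0,60) + gcd(46,6) + gcd(21,21) + gcd(9,15) + gcd(14,40) + gcd(19,13) = 1+60+2+21+3+2+1 = 90.

90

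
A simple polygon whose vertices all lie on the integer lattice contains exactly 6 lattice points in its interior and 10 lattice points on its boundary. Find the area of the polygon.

By Pick's theorem, A = I + B/2 − 1 = 6 + 10/2 − 1 = 10.

10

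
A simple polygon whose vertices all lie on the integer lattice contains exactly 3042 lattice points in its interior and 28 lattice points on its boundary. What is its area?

Pick's theorem states A = I + B/2 − 1, so A = 3042 + 28/2 − 1 = 3055.

3055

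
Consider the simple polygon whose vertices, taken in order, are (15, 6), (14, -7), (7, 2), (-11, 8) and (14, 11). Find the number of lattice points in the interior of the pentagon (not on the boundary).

By the shoelace formula, twice the signed area is |(15·(-7) − 14·6) + (14·2 − 7·(-7)) + (7·8 − (-11)·2) + ((-11)·11 − 14·8) + (14·6 − 15·11)| = 348, so the area is 174.
Along each edge there are gcd(|Δx|,|Δy|)+1 lattice points, so counting each shared vertex once the boundary has gcd(1,13) + gcd(7,9) + gcd(18,6) + gcd(25,3) + gcd(1,5) = 1+1+6+1+1 = 10.
By Pick's theorem A = I + B/2 − 1, so I = 174 − 10/2 + 1 = 170.

170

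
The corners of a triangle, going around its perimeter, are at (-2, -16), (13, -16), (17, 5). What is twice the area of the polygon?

315

The shoelace formula gives twice the area as |((-2)·(-16) − 13·(-16)) + (13·5 − 17·(-16)) + (17·(-16) − (-2)·5)| = 315, so the area is 157.5.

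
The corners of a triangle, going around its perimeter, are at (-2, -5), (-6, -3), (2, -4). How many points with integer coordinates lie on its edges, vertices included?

4

Summing gcd(|Δx|,|Δy|) over the edges gives the boundary count: gcd(4,2) + gcd(8,1) + gcd(4,1) = 2+1+1 = 4.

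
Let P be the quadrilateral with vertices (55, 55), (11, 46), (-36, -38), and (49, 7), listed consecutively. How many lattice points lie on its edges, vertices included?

The number of boundary lattice points is Σ gcd(|Δx|,|Δy|) = gcd(44,9) + gcd(47,84) + gcd(85,45) + gcd(6,48) = 1+1+5+6 = 13.

13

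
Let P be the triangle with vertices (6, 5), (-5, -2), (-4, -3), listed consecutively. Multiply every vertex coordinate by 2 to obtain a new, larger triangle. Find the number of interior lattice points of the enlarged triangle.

33

By the shoelace formula, twice the signed area is |(6·(-2) − (-5)·5) + ((-5)·(-3) − (-4)·(-2)) + ((-4)·5 − 6·(-3))| = 18, so the area is 9.
Summing gcd(|Δx|,|Δy|) over the edges gives the boundary count: gcd(11,7) + gcd(1,1) + gcd(10,8) = 1+1+2 = 4.
Scaling by 2 multiplies the area by 2² = 4 (so the new area is 36) and multiplies the boundary lattice-point count by 2, giving 8.
By Pick's theorem, the interior count of the dilated polygon is 36 − 8/2 + 1 = 33.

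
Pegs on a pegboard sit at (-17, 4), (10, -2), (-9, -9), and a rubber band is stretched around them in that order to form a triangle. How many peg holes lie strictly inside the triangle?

Using the shoelace formula, 2A = |[(-17)·(-2) − 10·4] + [10·(-9) − (-9)·(-2)] + [(-9)·4 − (-17)·(-9)]| = 303, so the area is 151.5.
The number of boundary lattice points is Σ gcd(|Δx|,|Δy|) = gcd(27,6) + gcd(19,7) + gcd(8,13) = 3+1+1 = 5.
Pick's theorem gives I = A − B/2 + 1 = 151.5 − 5/2 + 1 = 150.

150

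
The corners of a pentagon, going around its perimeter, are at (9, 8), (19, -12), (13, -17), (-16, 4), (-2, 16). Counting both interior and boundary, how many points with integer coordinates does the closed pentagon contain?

By the shoelace formula, twice the signed area is |[9·(-12) − 19·8] + [19·(-17) − 13·(-12)] + [13·4 − (-16)·(-17)] + [(-16)·16 − (-2)·4] + [(-2)·8 − 9·16]| = 1055, so the area is 527.5.
Summing gcd(|Δx|,|Δy|) over the edges gives the boundary count: gcd(10,20) + gcd(6,5) + gcd(29,21) + gcd(14,12) + gcd(11,8) = 10+1+1+2+1 = 15.
Pick's theorem gives I = A − B/2 + 1 = 527.5 − 15/2 + 1 = 521, so the closed region contains I + B = 521 + 15 = 536 lattice points.

536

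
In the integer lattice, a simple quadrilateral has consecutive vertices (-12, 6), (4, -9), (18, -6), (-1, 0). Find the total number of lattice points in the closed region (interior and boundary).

The shoelace formula gives twice the area as |((-12)·(-9) − 4·6) + (4·(-6) − 18·(-9)) + (18·0 − (-1)·(-6)) + ((-1)·6 − (-12)·0)| = 210, so the area is 105.
Along each edge there are gcd(|Δx|,|Δy|)+1 lattice points, so counting each shared vertex once the boundary has gcd(16,15) + gcd(14,3) + gcd(19,6) + gcd(11,6) = 1+1+1+1 = 4.
Pick's theorem gives I = A − B/2 + 1 = 105 − 4/2 + 1 = 104, so the closed region contains I + B = 104 + 4 = 108 lattice points.

108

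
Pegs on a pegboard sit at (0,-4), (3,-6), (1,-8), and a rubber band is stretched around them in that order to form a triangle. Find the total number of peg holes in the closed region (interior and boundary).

By the shoelace formula, twice the signed area is |[0·(-6) − 3·(-4)] + [3·(-8) − 1·(-6)] + [1·(-4) − 0·(-8)]| = 10, so the area is 5.
The number of boundary lattice points is Σ gcd(|Δx|,|Δy|) = gcd(3,2) + gcd(2,2) + gcd(1,4) = 1+2+1 = 4.
Pick's theorem gives I = A − B/2 + 1 = 5 − 4/2 + 1 = 4, so the closed region contains I + B = 4 + 4 = 8 lattice points.

8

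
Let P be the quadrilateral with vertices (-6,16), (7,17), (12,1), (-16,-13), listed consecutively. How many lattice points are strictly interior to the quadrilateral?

435

By the shoelace formula, twice the signed area is |((-6)·17 − 7·16) + (7·1 − 12·17) + (12·(-13) − (-16)·1) + ((-16)·16 − (-6)·(-13))| = 885, so the area is 885/2.
Summing gcd(|Δx|,|Δy|) over the edges gives the boundary count: gcd(13,1) + gcd(5,16) + gcd(28,14) + gcd(10,29) = 1+1+14+1 = 17.
By Pick's theorem A = I + B/2 − 1, so I = 885/2 − 17/2 + 1 = 435.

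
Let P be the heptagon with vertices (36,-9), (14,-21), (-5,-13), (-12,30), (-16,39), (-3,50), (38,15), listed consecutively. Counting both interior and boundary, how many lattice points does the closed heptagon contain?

2366

The shoelace formula gives twice the area as |[36·(-21) − 14·(-9)] + [14·(-13) − (-5)·(-21)] + [(-5)·30 − (-12)·(-13)] + [(-12)·39 − (-16)·30] + [(-16)·50 − (-3)·39] + [(-3)·15 − 38·50] + [38·(-9) − 36·15]| = 4721, so the area is 4721/2.
Summing gcd(|Δx|,|Δy|) over the edges gives the boundary count: gcd(22,12) + gcd(19,8) + gcd(7,43) + gcd(4,9) + gcd(13,11) + gcd(41,35) + gcd(2,24) = 2+1+1+1+1+1+2 = 9.
Pick's theorem gives I = A − B/2 + 1 = 4721/2 − 9/2 + 1 = 2357, so the closed region contains I + B = 2357 + 9 = 2366 lattice points.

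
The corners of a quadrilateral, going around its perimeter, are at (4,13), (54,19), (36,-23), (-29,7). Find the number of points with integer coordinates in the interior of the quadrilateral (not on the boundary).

1679

By the shoelace formula, twice the signed area is |[4·19 − 54·13] + [54·(-23) − 36·19] + [36·7 − (-29)·(-23)] + [(-29)·13 − 4·7]| = 3372, so the area is 1686.
Along each edge there are gcd(|Δx|,|Δy|)+1 lattice points, so counting each shared vertex once the boundary has gcd(50,6) + gcd(18,42) + gcd(65,30) + gcd(33,6) = 2+6+5+3 = 16.
By Pick's theorem A = I + B/2 − 1, so I = 1686 − 16/2 + 1 = 1679.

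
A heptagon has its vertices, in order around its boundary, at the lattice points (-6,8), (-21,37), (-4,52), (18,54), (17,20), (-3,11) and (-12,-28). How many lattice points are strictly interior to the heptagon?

By the shoelace formula, twice the signed area is |((-6)·37 − (-21)·8) + ((-21)·52 − (-4)·37) + ((-4)·54 − 18·52) + (18·20 − 17·54) + (17·11 − (-3)·20) + ((-3)·(-28) − (-12)·11) + ((-12)·8 − (-6)·(-28))| = 2509, so the area is 2509/2.
The number of boundary lattice points is Σ gcd(|Δx|,|Δy|) = gcd(15,29) + gcd(17,15) + gcd(22,2) + gcd(1,34) + gcd(20,9) + gcd(9,39) + gcd(6,36) = 1+1+2+1+1+3+6 = 15.
By Pick's theorem A = I + B/2 − 1, so I = 2509/2 − 15/2 + 1 = 1248.

1248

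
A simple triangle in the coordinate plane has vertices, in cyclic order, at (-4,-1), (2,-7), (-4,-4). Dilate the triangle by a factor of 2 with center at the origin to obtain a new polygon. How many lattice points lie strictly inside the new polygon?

By the shoelace formula, twice the signed area is |[(-4)·(-7) − 2·(-1)] + [2·(-4) − (-4)·(-7)] + [(-4)·(-1) − (-4)·(-4)]| = 18, so the area is 9.
Summing gcd(|Δx|,|Δy|) over the edges gives the boundary count: gcd(6,6) + gcd(6,3) + gcd(0,3) = 6+3+3 = 12.
Scaling by 2 multiplies the area by 2² = 4 (so the new area is 36) and multiplies the boundary lattice-point count by 2, giving 24.
By Pick's theorem, the interior count of the dilated polygon is 36 − 24/2 + 1 = 25.

25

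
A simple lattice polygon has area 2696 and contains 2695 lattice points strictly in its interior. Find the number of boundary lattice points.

Pick's theorem gives A = I + B/2 − 1, so B = 2(A − I + 1) = 2(2696 − 2695 + 1) = 4.

4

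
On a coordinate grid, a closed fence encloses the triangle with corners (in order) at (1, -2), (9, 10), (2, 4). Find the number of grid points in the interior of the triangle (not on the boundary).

16

Using the shoelace formula, 2A = |(1·10 − 9·(-2)) + (9·4 − 2·10) + (2·(-2) − 1·4)| = 36, so the area is 18.
The number of boundary lattice points is Σ gcd(|Δx|,|Δy|) = gcd(8,12) + gcd(7,6) + gcd(1,6) = 4+1+1 = 6.
By Pick's theorem A = I + B/2 − 1, so I = 18 − 6/2 + 1 = 16.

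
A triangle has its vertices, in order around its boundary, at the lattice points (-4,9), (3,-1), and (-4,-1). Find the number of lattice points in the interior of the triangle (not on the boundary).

The shoelace formula gives twice the area as |[(-4)·(-1) − 3·9] + [3·(-1) − (-4)·(-1)] + [(-4)·9 − (-4)·(-1)]| = 70, so the area is 35.
The number of boundary lattice points is Σ gcd(|Δx|,|Δy|) = gcd(7,10) + gcd(7,0) + gcd(0,10) = 1+7+10 = 18.
By Pick's theorem A = I + B/2 − 1, so I = 35 − 18/2 + 1 = 27.

27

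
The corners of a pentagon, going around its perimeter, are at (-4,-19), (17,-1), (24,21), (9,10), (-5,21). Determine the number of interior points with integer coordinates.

586

Using the shoelace formula, 2A = |((-4)·(-1) − 17·(-19)) + (17·21 − 24·(-1)) + (24·10 − 9·21) + (9·21 − (-5)·10) + ((-5)·(-19) − (-4)·21)| = 1177, so the area is 588.5.
Summing gcd(|Δx|,|Δy|) over the edges gives the boundary count: gcd(21,18) + gcd(7,22) + gcd(15,11) + gcd(14,11) + gcd(1,40) = 3+1+1+1+1 = 7.
By Pick's theorem A = I + B/2 − 1, so I = 588.5 − 7/2 + 1 = 586.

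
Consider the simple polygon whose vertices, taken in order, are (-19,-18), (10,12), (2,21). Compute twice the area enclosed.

By the shoelace formula, twice the signed area is |((-19)·12 − 10·(-18)) + (10·21 − 2·12) + (2·(-18) − (-19)·21)| = 501, so the area is 250.5.

501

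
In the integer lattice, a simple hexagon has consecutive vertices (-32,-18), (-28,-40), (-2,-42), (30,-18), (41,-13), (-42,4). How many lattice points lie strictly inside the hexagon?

The shoelace formula gives twice the area as |[(-32)·(-40) − (-28)·(-18)] + [(-28)·(-42) − (-2)·(-40)] + [(-2)·(-18) − 30·(-42)] + [30·(-13) − 41·(-18)] + [41·4 − (-42)·(-13)] + [(-42)·(-18) − (-32)·4]| = 4018, so the area is 2009.
Along each edge there are gcd(|Δx|,|Δy|)+1 lattice points, so counting each shared vertex once the boundary has gcd(4,22) + gcd(26,2) + gcd(32,24) + gcd(11,5) + gcd(83,17) + gcd(10,22) = 2+2+8+1+1+2 = 16.
By Pick's theorem A = I + B/2 − 1, so I = 2009 − 16/2 + 1 = 2002.

2002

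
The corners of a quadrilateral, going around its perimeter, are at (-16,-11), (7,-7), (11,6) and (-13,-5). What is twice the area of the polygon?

394

Using the shoelace formula, 2A = |[(-16)·(-7) − 7·(-11)] + [7·6 − 11·(-7)] + [11·(-5) − (-13)·6] + [(-13)·(-11) − (-16)·(-5)]| = 394, so the area is 197.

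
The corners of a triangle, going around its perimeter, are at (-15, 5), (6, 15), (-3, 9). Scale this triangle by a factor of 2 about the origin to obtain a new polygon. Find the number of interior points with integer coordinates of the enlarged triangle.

65

Using the shoelace formula, 2A = |((-15)·15 − 6·5) + (6·9 − (-3)·15) + ((-3)·5 − (-15)·9)| = 36, so the area is 18.
Along each edge there are gcd(|Δx|,|Δy|)+1 lattice points, so counting each shared vertex once the boundary has gcd(21,10) + gcd(9,6) + gcd(12,4) = 1+3+4 = 8.
Scaling by 2 multiplies the area by 2² = 4 (so the new area is 72) and multiplies the boundary lattice-point count by 2, giving 16.
By Pick's theorem, the interior count of the dilated polygon is 72 − 16/2 + 1 = 65.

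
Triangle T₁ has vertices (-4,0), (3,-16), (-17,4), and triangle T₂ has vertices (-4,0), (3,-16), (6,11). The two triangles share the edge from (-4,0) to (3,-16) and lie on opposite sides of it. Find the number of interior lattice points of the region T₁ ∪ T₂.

The union is the simple quadrilateral with vertices (-4,0), (-17,4), (3,-16), (6,11) in order.
Using the shoelace formula, 2A = |((-4)·4 − (-17)·0) + ((-17)·(-16) − 3·4) + (3·11 − 6·(-16)) + (6·0 − (-4)·11)| = 417, so the area is 417/2.
Summing gcd(|Δx|,|Δy|) over the edges gives the boundary count: gcd(13,4) + gcd(20,20) + gcd(3,27) + gcd(10,11) = 1+20+3+1 = 25.
By Pick's theorem I = A − B/2 + 1 = 417/2 − 25/2 + 1 = 197.

197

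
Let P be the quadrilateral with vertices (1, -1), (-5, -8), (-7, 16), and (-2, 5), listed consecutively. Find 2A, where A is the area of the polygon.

155

The shoelace formula gives twice the area as |(1·(-8) − (-5)·(-1)) + ((-5)·16 − (-7)·(-8)) + ((-7)·5 − (-2)·16) + ((-2)·(-1) − 1·5)| = 155, so the area is 155/2.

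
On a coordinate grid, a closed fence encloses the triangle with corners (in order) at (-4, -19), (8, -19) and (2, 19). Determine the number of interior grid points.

The shoelace formula gives twice the area as |((-4)·(-19) − 8·(-19)) + (8·19 − 2·(-19)) + (2·(-19) − (-4)·19)| = 456, so the area is 228.
The number of boundary lattice points is Σ gcd(|Δx|,|Δy|) = gcd(12,0) + gcd(6,38) + gcd(6,38) = 12+2+2 = 16.
Pick's theorem gives I = A − B/2 + 1 = 228 − 16/2 + 1 = 221.

221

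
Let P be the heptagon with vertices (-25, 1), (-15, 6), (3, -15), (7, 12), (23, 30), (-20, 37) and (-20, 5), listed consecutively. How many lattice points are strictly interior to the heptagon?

The shoelace formula gives twice the area as |((-25)·6 − (-15)·1) + ((-15)·(-15) − 3·6) + (3·12 − 7·(-15)) + (7·30 − 23·12) + (23·37 − (-20)·30) + ((-20)·5 − (-20)·37) + ((-20)·1 − (-25)·5)| = 2343, so the area is 1171.5.
Along each edge there are gcd(|Δx|,|Δy|)+1 lattice points, so counting each shared vertex once the boundary has gcd(10,5) + gcd(18,21) + gcd(4,27) + gcd(16,18) + gcd(43,7) + gcd(0,32) + gcd(5,4) = 5+3+1+2+1+32+1 = 45.
Pick's theorem gives I = A − B/2 + 1 = 1171.5 − 45/2 + 1 = 1150.

1150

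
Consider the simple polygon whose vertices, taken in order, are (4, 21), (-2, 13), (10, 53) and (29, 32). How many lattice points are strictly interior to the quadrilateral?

Using the shoelace formula, 2A = |[4·13 − (-2)·21] + [(-2)·53 − 10·13] + [10·32 − 29·53] + [29·21 − 4·32]| = 878, so the area is 439.
The number of boundary lattice points is Σ gcd(|Δx|,|Δy|) = gcd(6,8) + gcd(12,40) + gcd(19,21) + gcd(25,11) = 2+4+1+1 = 8.
By Pick's theorem A = I + B/2 − 1, so I = 439 − 8/2 + 1 = 436.

436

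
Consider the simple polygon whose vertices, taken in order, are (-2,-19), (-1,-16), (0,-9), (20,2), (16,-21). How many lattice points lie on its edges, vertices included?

6

Along each edge there are gcd(|Δx|,|Δy|)+1 lattice points, so counting each shared vertex once the boundary has gcd(1,3) + gcd(1,7) + gcd(20,11) + gcd(4,23) + gcd(18,2) = 1+1+1+1+2 = 6.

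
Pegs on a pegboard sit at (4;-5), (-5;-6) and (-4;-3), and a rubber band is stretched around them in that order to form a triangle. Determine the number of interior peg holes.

By the shoelace formula, twice the signed area is |[4·(-6) − (-5)·(-5)] + [(-5)·(-3) − (-4)·(-6)] + [(-4)·(-5) − 4·(-3)]| = 26, so the area is 13.
Along each edge there are gcd(|Δx|,|Δy|)+1 lattice points, so counting each shared vertex once the boundary has gcd(9,1) + gcd(1,3) + gcd(8,2) = 1+1+2 = 4.
Pick's theorem gives I = A − B/2 + 1 = 13 − 4/2 + 1 = 12.

12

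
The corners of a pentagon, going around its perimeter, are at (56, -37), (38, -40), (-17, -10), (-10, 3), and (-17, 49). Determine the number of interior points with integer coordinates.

2295

By the shoelace formula, twice the signed area is |(56·(-40) − 38·(-37)) + (38·(-10) − (-17)·(-40)) + ((-17)·3 − (-10)·(-10)) + ((-10)·49 − (-17)·3) + ((-17)·(-37) − 56·49)| = 4599, so the area is 2299.5.
Along each edge there are gcd(|Δx|,|Δy|)+1 lattice points, so counting each shared vertex once the boundary has gcd(18,3) + gcd(55,30) + gcd(7,13) + gcd(7,46) + gcd(73,86) = 3+5+1+1+1 = 11.
By Pick's theorem A = I + B/2 − 1, so I = 2299.5 − 11/2 + 1 = 2295.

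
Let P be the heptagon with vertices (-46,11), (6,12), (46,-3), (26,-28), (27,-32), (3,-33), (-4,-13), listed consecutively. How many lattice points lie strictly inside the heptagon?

2032

By the shoelace formula, twice the signed area is |((-46)·12 − 6·11) + (6·(-3) − 46·12) + (46·(-28) − 26·(-3)) + (26·(-32) − 27·(-28)) + (27·(-33) − 3·(-32)) + (3·(-13) − (-4)·(-33)) + ((-4)·11 − (-46)·(-13))| = 4082, so the area is 2041.
Along each edge there are gcd(|Δx|,|Δy|)+1 lattice points, so counting each shared vertex once the boundary has gcd(52,1) + gcd(40,15) + gcd(20,25) + gcd(1,4) + gcd(24,1) + gcd(7,20) + gcd(42,24) = 1+5+5+1+1+1+6 = 20.
By Pick's theorem A = I + B/2 − 1, so I = 2041 − 20/2 + 1 = 2032.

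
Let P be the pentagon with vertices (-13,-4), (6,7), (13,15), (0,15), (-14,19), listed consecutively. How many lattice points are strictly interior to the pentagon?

312

The shoelace formula gives twice the area as |[(-13)·7 − 6·(-4)] + [6·15 − 13·7] + [13·15 − 0·15] + [0·19 − (-14)·15] + [(-14)·(-4) − (-13)·19]| = 640, so the area is 320.
The number of boundary lattice points is Σ gcd(|Δx|,|Δy|) = gcd(19,11) + gcd(7,8) + gcd(13,0) + gcd(14,4) + gcd(1,23) = 1+1+13+2+1 = 18.
Pick's theorem gives I = A − B/2 + 1 = 320 − 18/2 + 1 = 312.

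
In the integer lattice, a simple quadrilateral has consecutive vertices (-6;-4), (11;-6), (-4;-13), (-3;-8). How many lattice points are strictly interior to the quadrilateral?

64

By the shoelace formula, twice the signed area is |[(-6)·(-6) − 11·(-4)] + [11·(-13) − (-4)·(-6)] + [(-4)·(-8) − (-3)·(-13)] + [(-3)·(-4) − (-6)·(-8)]| = 130, so the area is 65.
The number of boundary lattice points is Σ gcd(|Δx|,|Δy|) = gcd(17,2) + gcd(15,7) + gcd(1,5) + gcd(3,4) = 1+1+1+1 = 4.
By Pick's theorem A = I + B/2 − 1, so I = 65 − 4/2 + 1 = 64.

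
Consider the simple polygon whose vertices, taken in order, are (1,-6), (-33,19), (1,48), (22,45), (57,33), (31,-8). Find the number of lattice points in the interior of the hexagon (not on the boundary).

The shoelace formula gives twice the area as |(1·19 − (-33)·(-6)) + ((-33)·48 − 1·19) + (1·45 − 22·48) + (22·33 − 57·45) + (57·(-8) − 31·33) + (31·(-6) − 1·(-8))| = 6289, so the area is 3144.5.
Along each edge there are gcd(|Δx|,|Δy|)+1 lattice points, so counting each shared vertex once the boundary has gcd(34,25) + gcd(34,29) + gcd(21,3) + gcd(35,12) + gcd(26,41) + gcd(30,2) = 1+1+3+1+1+2 = 9.
By Pick's theorem A = I + B/2 − 1, so I = 3144.5 − 9/2 + 1 = 3141.

3141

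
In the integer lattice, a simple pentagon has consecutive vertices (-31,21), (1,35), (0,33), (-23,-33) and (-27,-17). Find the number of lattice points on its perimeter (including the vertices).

Along each edge there are gcd(|Δx|,|Δy|)+1 lattice points, so counting each shared vertex once the boundary has gcd(32,14) + gcd(1,2) + gcd(23,66) + gcd(4,16) + gcd(4,38) = 2+1+1+4+2 = 10.

10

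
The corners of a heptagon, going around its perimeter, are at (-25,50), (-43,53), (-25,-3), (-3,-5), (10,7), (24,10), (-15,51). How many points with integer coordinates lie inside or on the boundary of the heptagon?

2134

By the shoelace formula, twice the signed area is |[(-25)·53 − (-43)·50] + [(-43)·(-3) − (-25)·53] + [(-25)·(-5) − (-3)·(-3)] + [(-3)·7 − 10·(-5)] + [10·10 − 24·7] + [24·51 − (-15)·10] + [(-15)·50 − (-25)·51]| = 4255, so the area is 2127.5.
Summing gcd(|Δx|,|Δy|) over the edges gives the boundary count: gcd(18,3) + gcd(18,56) + gcd(22,2) + gcd(13,12) + gcd(14,3) + gcd(39,41) + gcd(10,1) = 3+2+2+1+1+1+1 = 11.
Pick's theorem gives I = A − B/2 + 1 = 2127.5 − 11/2 + 1 = 2123, so the closed region contains I + B = 2123 + 11 = 2134 lattice points.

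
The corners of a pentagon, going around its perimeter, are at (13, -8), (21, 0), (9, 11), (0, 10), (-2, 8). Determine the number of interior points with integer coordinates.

Using the shoelace formula, 2A = |[13·0 − 21·(-8)] + [21·11 − 9·0] + [9·10 − 0·11] + [0·8 − (-2)·10] + [(-2)·(-8) − 13·8]| = 421, so the area is 210.5.
The number of boundary lattice points is Σ gcd(|Δx|,|Δy|) = gcd(8,8) + gcd(12,11) + gcd(9,1) + gcd(2,2) + gcd(15,16) = 8+1+1+2+1 = 13.
Pick's theorem gives I = A − B/2 + 1 = 210.5 − 13/2 + 1 = 205.

205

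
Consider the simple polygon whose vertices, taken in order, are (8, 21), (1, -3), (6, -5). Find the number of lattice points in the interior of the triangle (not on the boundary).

The shoelace formula gives twice the area as |(8·(-3) − 1·21) + (1·(-5) − 6·(-3)) + (6·21 − 8·(-5))| = 134, so the area is 67.
The number of boundary lattice points is Σ gcd(|Δx|,|Δy|) = gcd(7,24) + gcd(5,2) + gcd(2,26) = 1+1+2 = 4.
By Pick's theorem A = I + B/2 − 1, so I = 67 − 4/2 + 1 = 66.

66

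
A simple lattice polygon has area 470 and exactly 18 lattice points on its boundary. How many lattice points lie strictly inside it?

462

From Pick's theorem, I = A − B/2 + 1 = 470 − 18/2 + 1 = 462.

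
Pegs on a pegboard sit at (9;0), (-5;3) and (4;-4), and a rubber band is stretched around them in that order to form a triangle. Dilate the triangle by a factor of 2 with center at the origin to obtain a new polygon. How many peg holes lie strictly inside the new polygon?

By the shoelace formula, twice the signed area is |[9·3 − (-5)·0] + [(-5)·(-4) − 4·3] + [4·0 − 9·(-4)]| = 71, so the area is 35.5.
Summing gcd(|Δx|,|Δy|) over the edges gives the boundary count: gcd(14,3) + gcd(9,7) + gcd(5,4) = 1+1+1 = 3.
Scaling by 2 multiplies the area by 2² = 4 (so the new area is 142) and multiplies the boundary lattice-point count by 2, giving 6.
By Pick's theorem, the interior count of the dilated polygon is 142 − 6/2 + 1 = 140.

140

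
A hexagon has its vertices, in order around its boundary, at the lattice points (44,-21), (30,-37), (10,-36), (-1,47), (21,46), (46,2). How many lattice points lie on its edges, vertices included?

Summing gcd(|Δx|,|Δy|) over the edges gives the boundary count: gcd(14,16) + gcd(20,1) + gcd(11,83) + gcd(22,1) + gcd(25,44) + gcd(2,23) = 2+1+1+1+1+1 = 7.

7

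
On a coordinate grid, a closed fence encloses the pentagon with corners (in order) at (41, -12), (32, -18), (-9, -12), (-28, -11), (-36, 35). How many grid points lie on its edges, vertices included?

8

The number of boundary lattice points is Σ gcd(|Δx|,|Δy|) = gcd(9,6) + gcd(41,6) + gcd(19,1) + gcd(8,46) + gcd(77,47) = 3+1+1+2+1 = 8.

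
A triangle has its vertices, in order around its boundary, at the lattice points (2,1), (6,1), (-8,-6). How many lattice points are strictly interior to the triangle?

9

Using the shoelace formula, 2A = |(2·1 − 6·1) + (6·(-6) − (-8)·1) + ((-8)·1 − 2·(-6))| = 28, so the area is 14.
The number of boundary lattice points is Σ gcd(|Δx|,|Δy|) = gcd(4,0) + gcd(14,7) + gcd(10,7) = 4+7+1 = 12.
By Pick's theorem A = I + B/2 − 1, so I = 14 − 12/2 + 1 = 9.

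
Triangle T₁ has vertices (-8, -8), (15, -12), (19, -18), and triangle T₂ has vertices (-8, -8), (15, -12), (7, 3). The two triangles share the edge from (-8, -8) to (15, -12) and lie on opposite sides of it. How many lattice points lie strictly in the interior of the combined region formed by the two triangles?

216

The union is the simple quadrilateral with vertices (-8, -8), (19, -18), (15, -12), (7, 3) in order.
By the shoelace formula, twice the signed area is |((-8)·(-18) − 19·(-8)) + (19·(-12) − 15·(-18)) + (15·3 − 7·(-12)) + (7·(-8) − (-8)·3)| = 435, so the area is 217.5.
The number of boundary lattice points is Σ gcd(|Δx|,|Δy|) = gcd(27,10) + gcd(4,6) + gcd(8,15) + gcd(15,11) = 1+2+1+1 = 5.
By Pick's theorem I = A − B/2 + 1 = 217.5 − 5/2 + 1 = 216.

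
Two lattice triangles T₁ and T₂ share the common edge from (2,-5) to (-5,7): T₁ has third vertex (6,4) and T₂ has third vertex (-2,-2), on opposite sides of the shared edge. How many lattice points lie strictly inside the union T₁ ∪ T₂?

The union is the simple quadrilateral with vertices (2,-5), (6,4), (-5,7), (-2,-2) in order.
By the shoelace formula, twice the signed area is |(2·4 − 6·(-5)) + (6·7 − (-5)·4) + ((-5)·(-2) − (-2)·7) + ((-2)·(-5) − 2·(-2))| = 138, so the area is 69.
Summing gcd(|Δx|,|Δy|) over the edges gives the boundary count: gcd(4,9) + gcd(11,3) + gcd(3,9) + gcd(4,3) = 1+1+3+1 = 6.
By Pick's theorem I = A − B/2 + 1 = 69 − 6/2 + 1 = 67.

67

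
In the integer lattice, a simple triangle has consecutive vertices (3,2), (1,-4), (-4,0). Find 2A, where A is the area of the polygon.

38

By the shoelace formula, twice the signed area is |(3·(-4) − 1·2) + (1·0 − (-4)·(-4)) + ((-4)·2 − 3·0)| = 38, so the area is 19.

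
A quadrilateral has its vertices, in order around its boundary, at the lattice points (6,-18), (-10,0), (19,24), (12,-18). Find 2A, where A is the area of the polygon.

1158

The shoelace formula gives twice the area as |[6·0 − (-10)·(-18)] + [(-10)·24 − 19·0] + [19·(-18) − 12·24] + [12·(-18) − 6·(-18)]| = 1158, so the area is 579.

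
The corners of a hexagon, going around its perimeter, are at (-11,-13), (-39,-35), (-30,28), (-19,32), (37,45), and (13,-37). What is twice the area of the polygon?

7261

The shoelace formula gives twice the area as |[(-11)·(-35) − (-39)·(-13)] + [(-39)·28 − (-30)·(-35)] + [(-30)·32 − (-19)·28] + [(-19)·45 − 37·32] + [37·(-37) − 13·45] + [13·(-13) − (-11)·(-37)]| = 7261, so the area is 7261/2.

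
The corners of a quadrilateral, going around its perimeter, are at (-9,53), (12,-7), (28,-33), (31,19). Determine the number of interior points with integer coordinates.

1295

The shoelace formula gives twice the area as |((-9)·(-7) − 12·53) + (12·(-33) − 28·(-7)) + (28·19 − 31·(-33)) + (31·53 − (-9)·19)| = 2596, so the area is 1298.
Along each edge there are gcd(|Δx|,|Δy|)+1 lattice points, so counting each shared vertex once the boundary has gcd(21,60) + gcd(16,26) + gcd(3,52) + gcd(40,34) = 3+2+1+2 = 8.
By Pick's theorem A = I + B/2 − 1, so I = 1298 − 8/2 + 1 = 1295.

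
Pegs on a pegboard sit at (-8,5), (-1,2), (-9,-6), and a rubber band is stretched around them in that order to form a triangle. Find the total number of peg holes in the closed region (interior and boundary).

46

Using the shoelace formula, 2A = |[(-8)·2 − (-1)·5] + [(-1)·(-6) − (-9)·2] + [(-9)·5 − (-8)·(-6)]| = 80, so the area is 40.
The number of boundary lattice points is Σ gcd(|Δx|,|Δy|) = gcd(7,3) + gcd(8,8) + gcd(1,11) = 1+8+1 = 10.
Pick's theorem gives I = A − B/2 + 1 = 40 − 10/2 + 1 = 36, so the closed region contains I + B = 36 + 10 = 46 lattice points.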